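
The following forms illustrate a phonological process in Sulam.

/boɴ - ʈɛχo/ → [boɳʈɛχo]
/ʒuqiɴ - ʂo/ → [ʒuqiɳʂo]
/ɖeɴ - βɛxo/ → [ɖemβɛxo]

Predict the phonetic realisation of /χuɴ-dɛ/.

The data show regressive place assimilation: /ɴ/ → [ɳ] before /ʈ/; /ɴ/ → [ɳ] before /ʂ/; /ɴ/ → [m] before /β/. In each pair only place changes, matching the following consonant, while manner and voice stay constant.
The rule targets /ɴ/ (voiced uvular nasal), which sits before the trigger /d/ (alveolar).
The voiced alveolar nasal is [n], so /ɴ/ → [n].

[χundɛ]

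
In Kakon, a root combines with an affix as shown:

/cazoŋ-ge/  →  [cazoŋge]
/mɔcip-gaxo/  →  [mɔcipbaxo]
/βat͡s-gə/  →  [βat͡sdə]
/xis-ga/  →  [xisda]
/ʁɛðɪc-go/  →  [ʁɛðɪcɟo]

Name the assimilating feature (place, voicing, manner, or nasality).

Underlying /g/ is realised as [b] next to /p/; /p/ itself does not change.
The change velar → bilabial matches the place of the preceding /p/, identifying this as place assimilation.
The other alternating forms pattern the same way: /g/ → [d] after /t͡s/ (velar → alveolar, matching alveolar); /g/ → [d] after /s/ (velar → alveolar, matching alveolar); /g/ → [ɟ] after /c/ (velar → palatal, matching palatal) — only place changes, and always toward the preceding segment.
Nothing changes in [cazoŋge]: there the adjacent consonants already agree in place (/g/ and /ŋ/ are both velar), so this form is consistent with the same rule.

place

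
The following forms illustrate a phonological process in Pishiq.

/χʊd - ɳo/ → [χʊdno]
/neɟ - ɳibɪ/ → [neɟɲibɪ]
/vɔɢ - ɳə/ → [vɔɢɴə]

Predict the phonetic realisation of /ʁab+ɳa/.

[ʁabma]

The data show progressive place assimilation: /ɳ/ → [n] after /d/; /ɳ/ → [ɲ] after /ɟ/; /ɳ/ → [ɴ] after /ɢ/. In each pair only place changes, matching the preceding consonant, while manner and voice stay constant.
/ɳ/ is a voiced retroflex nasal. The preceding trigger /b/ is bilabial, so /ɳ/ must become bilabial as well.
Changing only its place to bilabial gives [m] — the voiced bilabial nasal.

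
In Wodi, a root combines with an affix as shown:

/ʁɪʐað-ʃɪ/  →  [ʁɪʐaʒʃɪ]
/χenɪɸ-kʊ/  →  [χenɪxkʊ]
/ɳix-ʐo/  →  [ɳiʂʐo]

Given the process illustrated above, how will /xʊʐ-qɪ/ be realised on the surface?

The data show regressive place assimilation: /ð/ → [ʒ] before /ʃ/; /ɸ/ → [x] before /k/; /x/ → [ʂ] before /ʐ/. In each pair only place changes, matching the following consonant, while manner and voice stay constant.
/ʐ/ is a voiced retroflex fricative. The following trigger /q/ is uvular, so /ʐ/ must become uvular as well.
A voiced uvular fricative is [ʁ], so the surface segment is [ʁ].

[xʊʁqɪ]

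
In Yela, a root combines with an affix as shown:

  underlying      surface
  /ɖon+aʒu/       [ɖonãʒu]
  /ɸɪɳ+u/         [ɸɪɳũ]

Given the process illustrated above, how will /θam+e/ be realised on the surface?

The data show progressive nasality assimilation (vowel nasalisation): /a/ → [ã] after /n/; /u/ → [ũ] after /ɳ/ — a vowel is nasalised by an immediately preceding nasal consonant.
/e/ sits next to the nasal /m/ and is therefore nasalised to [ẽ].

[θamẽ]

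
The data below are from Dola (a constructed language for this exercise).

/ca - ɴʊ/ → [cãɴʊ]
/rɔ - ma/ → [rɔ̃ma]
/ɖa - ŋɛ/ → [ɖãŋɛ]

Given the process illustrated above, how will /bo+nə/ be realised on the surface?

[bõnə]

The data show regressive nasality assimilation (vowel nasalisation): /a/ → [ã] before /ɴ/; /ɔ/ → [ɔ̃] before /m/; /a/ → [ã] before /ŋ/ — a vowel is nasalised by an immediately following nasal consonant.
The vowel /o/ is adjacent to the following nasal /n/, so it acquires [+nasal] and surfaces as [õ].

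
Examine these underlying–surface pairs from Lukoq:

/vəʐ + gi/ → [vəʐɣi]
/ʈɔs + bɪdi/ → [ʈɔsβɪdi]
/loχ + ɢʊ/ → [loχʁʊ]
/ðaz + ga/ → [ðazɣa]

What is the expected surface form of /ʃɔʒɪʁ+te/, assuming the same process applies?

[ʃɔʒɪʁse]

The data show progressive manner assimilation: /g/ → [ɣ] after /ʐ/; /b/ → [β] after /s/; /ɢ/ → [ʁ] after /χ/; /g/ → [ɣ] after /z/. In each pair only manner changes, matching the preceding consonant, while place and voice stay constant.
The rule targets /t/ (voiceless alveolar stop), which sits after the trigger /ʁ/ (fricative).
A voiceless alveolar fricative is [s], so the surface segment is [s].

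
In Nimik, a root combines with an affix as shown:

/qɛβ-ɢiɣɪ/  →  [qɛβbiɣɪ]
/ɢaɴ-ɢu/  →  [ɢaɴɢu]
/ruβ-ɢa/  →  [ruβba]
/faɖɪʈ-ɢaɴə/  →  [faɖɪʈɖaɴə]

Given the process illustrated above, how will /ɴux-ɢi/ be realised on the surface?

[ɴuxgi]

The data show progressive place assimilation: /ɢ/ → [b] after /β/; /ɢ/ → [ɖ] after /ʈ/. In each pair only place changes, matching the preceding consonant, while manner and voice stay constant.
Nothing changes in [ɢaɴɢu]: there the adjacent consonants already agree in place (/ɢ/ and /ɴ/ are both uvular), so this form is consistent with the same rule.
The rule targets /ɢ/ (voiced uvular stop), which sits after the trigger /x/ (velar).
A voiced velar stop is [g], so the surface segment is [g].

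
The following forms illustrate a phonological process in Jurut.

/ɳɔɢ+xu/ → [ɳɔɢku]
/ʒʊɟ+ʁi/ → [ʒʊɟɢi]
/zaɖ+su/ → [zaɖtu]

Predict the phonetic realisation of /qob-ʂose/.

[qobʈose]

The data show progressive manner assimilation: /x/ → [k] after /ɢ/; /ʁ/ → [ɢ] after /ɟ/; /s/ → [t] after /ɖ/. In each pair only manner changes, matching the preceding consonant, while place and voice stay constant.
The rule targets /ʂ/ (voiceless retroflex fricative), which sits after the trigger /b/ (stop).
The voiceless retroflex stop is [ʈ], so /ʂ/ → [ʈ].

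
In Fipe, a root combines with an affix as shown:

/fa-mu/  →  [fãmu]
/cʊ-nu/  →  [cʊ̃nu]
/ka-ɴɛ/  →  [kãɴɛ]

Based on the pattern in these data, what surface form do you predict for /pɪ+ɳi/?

[pɪ̃ɳi]

The data show regressive nasality assimilation (vowel nasalisation): /a/ → [ã] before /m/; /ʊ/ → [ʊ̃] before /n/; /a/ → [ã] before /ɴ/ — a vowel is nasalised by an immediately following nasal consonant.
The vowel /ɪ/ is adjacent to the following nasal /ɳ/, so it acquires [+nasal] and surfaces as [ɪ̃].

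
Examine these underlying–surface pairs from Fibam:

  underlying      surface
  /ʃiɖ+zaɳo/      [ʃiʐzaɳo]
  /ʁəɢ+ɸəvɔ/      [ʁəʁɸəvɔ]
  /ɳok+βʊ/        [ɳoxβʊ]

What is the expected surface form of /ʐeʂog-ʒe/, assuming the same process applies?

The data show regressive manner assimilation: /ɖ/ → [ʐ] before /z/; /ɢ/ → [ʁ] before /ɸ/; /k/ → [x] before /β/. In each pair only manner changes, matching the following consonant, while place and voice stay constant.
The rule targets /g/ (voiced velar stop), which sits before the trigger /ʒ/ (fricative).
Changing only its manner to fricative gives [ɣ] — the voiced velar fricative.

[ʐeʂoɣʒe]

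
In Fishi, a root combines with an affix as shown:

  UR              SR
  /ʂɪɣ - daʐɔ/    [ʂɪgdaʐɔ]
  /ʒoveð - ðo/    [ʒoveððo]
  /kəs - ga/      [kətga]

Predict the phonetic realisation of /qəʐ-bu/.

The data show regressive manner assimilation: /ɣ/ → [g] before /d/; /s/ → [t] before /g/. In each pair only manner changes, matching the following consonant, while place and voice stay constant.
Nothing changes in [ʒoveððo]: there the adjacent consonants already agree in manner (/ð/ and /ð/ are both fricatives), so this form is consistent with the same rule.
The rule targets /ʐ/ (voiced retroflex fricative), which sits before the trigger /b/ (stop).
The voiced retroflex stop is [ɖ], so /ʐ/ → [ɖ].

[qəɖbu]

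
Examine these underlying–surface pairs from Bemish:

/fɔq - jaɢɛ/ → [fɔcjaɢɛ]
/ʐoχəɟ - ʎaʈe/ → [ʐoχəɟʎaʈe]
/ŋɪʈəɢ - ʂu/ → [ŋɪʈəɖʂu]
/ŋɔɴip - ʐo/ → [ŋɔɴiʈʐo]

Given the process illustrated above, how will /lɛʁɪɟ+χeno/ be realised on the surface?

The data show regressive place assimilation: /q/ → [c] before /j/; /ɢ/ → [ɖ] before /ʂ/; /p/ → [ʈ] before /ʐ/. In each pair only place changes, matching the following consonant, while manner and voice stay constant.
Nothing changes in [ʐoχəɟʎaʈe]: there the adjacent consonants already agree in place (/ɟ/ and /ʎ/ are both palatal), so this form is consistent with the same rule.
/ɟ/ is a voiced palatal stop. The following trigger /χ/ is uvular, so /ɟ/ must become uvular as well.
Changing only its place to uvular gives [ɢ] — the voiced uvular stop.

[lɛʁɪɢχeno]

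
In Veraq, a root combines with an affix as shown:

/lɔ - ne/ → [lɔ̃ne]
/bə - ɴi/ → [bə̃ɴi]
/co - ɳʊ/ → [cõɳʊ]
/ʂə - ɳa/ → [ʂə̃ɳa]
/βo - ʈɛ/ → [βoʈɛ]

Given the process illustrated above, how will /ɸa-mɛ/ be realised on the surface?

[ɸãmɛ]

The data show regressive nasality assimilation (vowel nasalisation): /ɔ/ → [ɔ̃] before /n/; /ə/ → [ə̃] before /ɴ/; /o/ → [õ] before /ɳ/; /ə/ → [ə̃] before /ɳ/ — a vowel is nasalised by an immediately following nasal consonant.
No change occurs in [βoʈɛ] because the vowel at the boundary is adjacent to an oral consonant, not a nasal (/o/ next to /ʈ/).
/a/ sits next to the nasal /m/ and is therefore nasalised to [ã].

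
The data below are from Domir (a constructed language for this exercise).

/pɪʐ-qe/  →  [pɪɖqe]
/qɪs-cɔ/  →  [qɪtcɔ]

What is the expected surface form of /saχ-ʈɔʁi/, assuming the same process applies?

The data show regressive manner assimilation: /ʐ/ → [ɖ] before /q/; /s/ → [t] before /c/. In each pair only manner changes, matching the following consonant, while place and voice stay constant.
/χ/ is a voiceless uvular fricative. The following trigger /ʈ/ is a stop, so /χ/ must become a stop as well.
A voiceless uvular stop is [q], so the surface segment is [q].

[saqʈɔʁi]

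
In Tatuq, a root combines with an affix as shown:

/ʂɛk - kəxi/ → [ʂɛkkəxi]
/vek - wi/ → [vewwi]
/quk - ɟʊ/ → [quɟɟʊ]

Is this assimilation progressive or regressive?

Underlying /k/ is realised as [w] next to /w/; /w/ itself does not change.
The output [w] is identical to the trigger /w/ — every feature (place, manner, voicing) has been copied — so this is total assimilation.
The other form behaves the same way: /k/ → [ɟ] before /ɟ/ — in each case the output is a copy of the following consonant.
In [ʂɛkkəxi] the two consonants at the boundary are already identical (/k/ + /k/), so the rule applies vacuously and nothing changes.
Since the segment that changes precedes the conditioning segment, the assimilation is regressive.

regressive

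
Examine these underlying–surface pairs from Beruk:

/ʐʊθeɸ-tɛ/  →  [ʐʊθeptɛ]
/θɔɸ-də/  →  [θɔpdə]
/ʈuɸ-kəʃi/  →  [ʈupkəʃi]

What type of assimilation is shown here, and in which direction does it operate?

Comparing underlying and surface forms, /ɸ/ → [p] is the alternation; the neighbouring /t/ is constant.
The change fricative → stop matches the manner of the following /t/, identifying this as manner assimilation.
Place and voice are unchanged, so the assimilation is partial, not total.
The other alternating forms pattern the same way: /ɸ/ → [p] before /d/ (fricative → stop, matching a stop); /ɸ/ → [p] before /k/ (fricative → stop, matching a stop) — only manner changes, and always toward the following segment.
The trigger is the following segment, so the direction is regressive (anticipatory).

regressive manner assimilation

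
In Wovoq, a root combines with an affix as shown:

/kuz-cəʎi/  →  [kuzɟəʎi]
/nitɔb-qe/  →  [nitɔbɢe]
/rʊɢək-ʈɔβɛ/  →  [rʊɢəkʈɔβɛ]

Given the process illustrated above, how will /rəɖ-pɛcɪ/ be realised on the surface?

[rəɖbɛcɪ]

The data show progressive voicing assimilation: /c/ → [ɟ] after /z/; /q/ → [ɢ] after /b/. In each pair only voicing changes, matching the preceding consonant, while place and manner stay constant.
Nothing changes in [rʊɢəkʈɔβɛ]: there the adjacent consonants already agree in voicing (/ʈ/ and /k/ are both voiceless), so this form is consistent with the same rule.
The rule targets /p/ (voiceless bilabial stop), which sits after the trigger /ɖ/ (voiced).
The voiced bilabial stop is [b], so /p/ → [b].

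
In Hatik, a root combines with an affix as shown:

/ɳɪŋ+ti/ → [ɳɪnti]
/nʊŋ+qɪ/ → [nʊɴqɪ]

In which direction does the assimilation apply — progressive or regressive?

regressive

Underlying /ŋ/ is realised as [n] next to /t/; /t/ itself does not change.
/ŋ/ is velar while /t/ is alveolar; the output [n] is alveolar, matching the trigger — so the feature that spreads is place.
The same holds elsewhere in the data: /ŋ/ → [ɴ] before /q/ (velar → uvular, matching uvular) — only place changes, and always toward the following segment.
Since the segment that changes precedes the conditioning segment, the assimilation is regressive.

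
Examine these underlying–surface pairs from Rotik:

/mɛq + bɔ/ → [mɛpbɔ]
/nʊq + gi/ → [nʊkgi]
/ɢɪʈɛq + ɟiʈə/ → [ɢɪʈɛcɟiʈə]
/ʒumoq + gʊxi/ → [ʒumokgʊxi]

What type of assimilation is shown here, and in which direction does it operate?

Comparing underlying and surface forms, /q/ → [p] is the alternation; the neighbouring /b/ is constant.
/q/ is uvular while /b/ is bilabial; the output [p] is bilabial, matching the trigger — so the feature that spreads is place.
Manner and voice are unchanged, so the assimilation is partial, not total.
The same holds elsewhere in the data: /q/ → [k] before /g/ (uvular → velar, matching velar); /q/ → [c] before /ɟ/ (uvular → palatal, matching palatal) — only place changes, and always toward the following segment.
Since the segment that changes precedes the conditioning segment, the assimilation is regressive.

regressive place assimilation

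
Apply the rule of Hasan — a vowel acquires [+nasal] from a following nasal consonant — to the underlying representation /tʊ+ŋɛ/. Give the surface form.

/ʊ/ sits next to the nasal /ŋ/ and is therefore nasalised to [ʊ̃].

[tʊ̃ŋɛ]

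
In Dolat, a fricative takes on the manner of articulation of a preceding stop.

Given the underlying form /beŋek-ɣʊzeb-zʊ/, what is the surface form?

/ɣ/ is a voiced velar fricative. The preceding trigger /k/ is a stop, so /ɣ/ must become a stop as well.
A voiced velar stop is [g], so the surface segment is [g].
At the second juncture, /z/ likewise becomes [d] adjacent to /b/.

[beŋekgʊzebdʊ]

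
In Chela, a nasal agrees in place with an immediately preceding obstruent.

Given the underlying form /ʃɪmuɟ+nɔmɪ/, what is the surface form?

/n/ is a voiced alveolar nasal. The preceding trigger /ɟ/ is palatal, so /n/ must become palatal as well.
The voiced palatal nasal is [ɲ], so /n/ → [ɲ].

[ʃɪmuɟɲɔmɪ]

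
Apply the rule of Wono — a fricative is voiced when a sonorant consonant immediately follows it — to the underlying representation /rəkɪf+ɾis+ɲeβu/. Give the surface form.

The rule targets /f/ (voiceless labiodental fricative), which sits before the trigger /ɾ/ (voiced).
Changing only its voicing to voiced gives [v] — the voiced labiodental fricative.
The same rule applies at the second boundary: /s/ → [z] next to /ɲ/.

[rəkɪvɾizɲeβu]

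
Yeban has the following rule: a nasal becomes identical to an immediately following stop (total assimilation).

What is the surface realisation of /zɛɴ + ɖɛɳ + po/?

/ɴ/ is the segment targeted by the rule; it sits immediately before /ɖ/, so it assimilates completely and surfaces as [ɖ].
At the second juncture, /ɳ/ likewise becomes [p] adjacent to /p/.

[zɛɖɖɛppo]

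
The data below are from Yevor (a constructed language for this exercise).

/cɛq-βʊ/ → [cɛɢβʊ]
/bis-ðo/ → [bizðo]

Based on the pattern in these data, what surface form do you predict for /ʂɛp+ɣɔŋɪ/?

The data show regressive voicing assimilation: /q/ → [ɢ] before /β/; /s/ → [z] before /ð/. In each pair only voicing changes, matching the following consonant, while place and manner stay constant.
The rule targets /p/ (voiceless bilabial stop), which sits before the trigger /ɣ/ (voiced).
A voiced bilabial stop is [b], so the surface segment is [b].

[ʂɛbɣɔŋɪ]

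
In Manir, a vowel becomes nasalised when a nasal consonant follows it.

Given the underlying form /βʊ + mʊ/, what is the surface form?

[βʊ̃mʊ]

/ʊ/ sits next to the nasal /m/ and is therefore nasalised to [ʊ̃].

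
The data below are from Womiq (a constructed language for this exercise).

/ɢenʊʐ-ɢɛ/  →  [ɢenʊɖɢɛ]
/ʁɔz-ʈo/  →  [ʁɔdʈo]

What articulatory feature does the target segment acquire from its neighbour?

Underlying /ʐ/ is realised as [ɖ] next to /ɢ/; /ɢ/ itself does not change.
The change fricative → stop matches the manner of the following /ɢ/, identifying this as manner assimilation.
The other alternating form patterns the same way: /z/ → [d] before /ʈ/ (fricative → stop, matching a stop) — only manner changes, and always toward the following segment.

manner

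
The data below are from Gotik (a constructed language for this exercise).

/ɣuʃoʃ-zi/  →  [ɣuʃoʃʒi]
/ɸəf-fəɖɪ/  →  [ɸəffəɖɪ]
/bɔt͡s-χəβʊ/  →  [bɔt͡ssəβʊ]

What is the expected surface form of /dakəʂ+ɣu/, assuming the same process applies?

The data show progressive place assimilation: /z/ → [ʒ] after /ʃ/; /χ/ → [s] after /t͡s/. In each pair only place changes, matching the preceding consonant, while manner and voice stay constant.
No alternation appears in [ɸəffəɖɪ]: there the adjacent consonants already agree in place (/f/ and /f/ are both labiodental), so this form is consistent with the same rule.
The rule targets /ɣ/ (voiced velar fricative), which sits after the trigger /ʂ/ (retroflex).
Changing only its place to retroflex gives [ʐ] — the voiced retroflex fricative.

[dakəʂʐu]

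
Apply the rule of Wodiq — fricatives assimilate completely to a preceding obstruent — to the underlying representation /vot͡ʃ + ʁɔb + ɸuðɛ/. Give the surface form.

[vot͡ʃt͡ʃɔbbuðɛ]

/ʁ/ is the segment targeted by the rule; it sits immediately after /t͡ʃ/, so it assimilates completely and surfaces as [t͡ʃ].
The same rule applies at the second boundary: /ɸ/ → [b] next to /b/.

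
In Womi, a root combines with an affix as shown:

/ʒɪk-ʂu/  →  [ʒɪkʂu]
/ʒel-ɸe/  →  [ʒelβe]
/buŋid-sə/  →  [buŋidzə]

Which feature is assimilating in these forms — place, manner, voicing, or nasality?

voicing

Comparing underlying and surface forms, /ɸ/ → [β] is the alternation; the neighbouring /l/ is constant.
The change voiceless → voiced matches the voicing of the preceding /l/, identifying this as voicing assimilation.
The other alternating form patterns the same way: /s/ → [z] after /d/ (voiceless → voiced, matching voiced) — only voicing changes, and always toward the preceding segment.
Nothing changes in [ʒɪkʂu]: there the adjacent consonants already agree in voicing (/ʂ/ and /k/ are both voiceless), so this form is consistent with the same rule.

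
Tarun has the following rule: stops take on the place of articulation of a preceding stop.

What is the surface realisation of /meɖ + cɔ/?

The rule targets /c/ (voiceless palatal stop), which sits after the trigger /ɖ/ (retroflex).
Changing only its place to retroflex gives [ʈ] — the voiceless retroflex stop.

[meɖʈɔ]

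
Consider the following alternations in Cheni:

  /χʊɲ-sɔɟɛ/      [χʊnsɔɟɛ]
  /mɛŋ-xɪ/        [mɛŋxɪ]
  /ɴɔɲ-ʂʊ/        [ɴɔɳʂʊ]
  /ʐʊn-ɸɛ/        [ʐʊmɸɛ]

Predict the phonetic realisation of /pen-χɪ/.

The data show regressive place assimilation: /ɲ/ → [n] before /s/; /ɲ/ → [ɳ] before /ʂ/; /n/ → [m] before /ɸ/. In each pair only place changes, matching the following consonant, while manner and voice stay constant.
No alternation appears in [mɛŋxɪ]: there the adjacent consonants already agree in place (/ŋ/ and /x/ are both velar), so this form is consistent with the same rule.
The rule targets /n/ (voiced alveolar nasal), which sits before the trigger /χ/ (uvular).
A voiced uvular nasal is [ɴ], so the surface segment is [ɴ].

[peɴχɪ]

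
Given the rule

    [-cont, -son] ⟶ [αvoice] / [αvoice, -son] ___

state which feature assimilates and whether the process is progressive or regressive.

The shared variable α links the value of [voice] on the target to the same value on the neighbouring segment, so voicing is the feature that assimilates.
The conditioning segment sits to the left of the focus bar, meaning the trigger precedes the segment that changes — progressive assimilation.

progressive voicing assimilation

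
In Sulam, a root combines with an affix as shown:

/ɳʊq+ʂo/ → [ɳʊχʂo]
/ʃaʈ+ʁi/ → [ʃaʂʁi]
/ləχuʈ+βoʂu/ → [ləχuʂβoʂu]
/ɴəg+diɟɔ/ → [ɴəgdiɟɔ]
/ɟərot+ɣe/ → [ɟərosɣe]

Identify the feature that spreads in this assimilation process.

The segment that alternates is /q/, which surfaces as [χ] when adjacent to /ʂ/.
The change stop → fricative matches the manner of the following /ʂ/, identifying this as manner assimilation.
The other alternating forms pattern the same way: /ʈ/ → [ʂ] before /ʁ/ (stop → fricative, matching a fricative); /ʈ/ → [ʂ] before /β/ (stop → fricative, matching a fricative); /t/ → [s] before /ɣ/ (stop → fricative, matching a fricative) — only manner changes, and always toward the following segment.
No alternation appears in [ɴəgdiɟɔ]: there the adjacent consonants already agree in manner (/g/ and /d/ are both stops), so this form is consistent with the same rule.

manner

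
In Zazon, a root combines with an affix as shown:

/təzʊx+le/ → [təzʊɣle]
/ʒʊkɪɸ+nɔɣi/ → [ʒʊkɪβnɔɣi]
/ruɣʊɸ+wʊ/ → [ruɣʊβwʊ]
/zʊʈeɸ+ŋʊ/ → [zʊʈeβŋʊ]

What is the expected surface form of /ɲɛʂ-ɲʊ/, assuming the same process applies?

The data show regressive voicing assimilation: /x/ → [ɣ] before /l/; /ɸ/ → [β] before /n/; /ɸ/ → [β] before /w/; /ɸ/ → [β] before /ŋ/. In each pair only voicing changes, matching the following consonant, while place and manner stay constant.
The rule targets /ʂ/ (voiceless retroflex fricative), which sits before the trigger /ɲ/ (voiced).
A voiced retroflex fricative is [ʐ], so the surface segment is [ʐ].

[ɲɛʐɲʊ]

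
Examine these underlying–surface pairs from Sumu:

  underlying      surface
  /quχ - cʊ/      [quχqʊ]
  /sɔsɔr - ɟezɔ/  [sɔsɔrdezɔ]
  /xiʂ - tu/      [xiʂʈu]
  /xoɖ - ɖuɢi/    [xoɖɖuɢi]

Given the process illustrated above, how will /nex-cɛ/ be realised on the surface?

[nexkɛ]

The data show progressive place assimilation: /c/ → [q] after /χ/; /ɟ/ → [d] after /r/; /t/ → [ʈ] after /ʂ/. In each pair only place changes, matching the preceding consonant, while manner and voice stay constant.
No alternation appears in [xoɖɖuɢi]: there the adjacent consonants already agree in place (/ɖ/ and /ɖ/ are both retroflex), so this form is consistent with the same rule.
The rule targets /c/ (voiceless palatal stop), which sits after the trigger /x/ (velar).
Changing only its place to velar gives [k] — the voiceless velar stop.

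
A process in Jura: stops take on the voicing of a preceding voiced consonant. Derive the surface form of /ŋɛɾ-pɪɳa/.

/p/ is a voiceless bilabial stop. The preceding trigger /ɾ/ is voiced, so /p/ must become voiced as well.
The voiced bilabial stop is [b], so /p/ → [b].

[ŋɛɾbɪɳa]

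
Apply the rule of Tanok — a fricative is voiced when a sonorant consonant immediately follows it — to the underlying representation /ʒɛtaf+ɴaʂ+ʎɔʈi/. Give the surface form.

/f/ is a voiceless labiodental fricative. The following trigger /ɴ/ is voiced, so /f/ must become voiced as well.
A voiced labiodental fricative is [v], so the surface segment is [v].
The same rule applies at the second boundary: /ʂ/ → [ʐ] next to /ʎ/.

[ʒɛtavɴaʐʎɔʈi]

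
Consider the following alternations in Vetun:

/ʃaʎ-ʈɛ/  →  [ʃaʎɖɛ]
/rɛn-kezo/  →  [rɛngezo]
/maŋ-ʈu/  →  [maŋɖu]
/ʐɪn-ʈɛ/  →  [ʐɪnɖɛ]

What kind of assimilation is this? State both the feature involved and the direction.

Comparing underlying and surface forms, /ʈ/ → [ɖ] is the alternation; the neighbouring /ʎ/ is constant.
/ʈ/ is voiceless while /ʎ/ is voiced; the output [ɖ] is voiced, matching the trigger — so the feature that spreads is voicing.
Place and manner are unchanged, so the assimilation is partial, not total.
The same holds elsewhere in the data: /k/ → [g] after /n/ (voiceless → voiced, matching voiced); /ʈ/ → [ɖ] after /ŋ/ (voiceless → voiced, matching voiced); /ʈ/ → [ɖ] after /n/ (voiceless → voiced, matching voiced) — only voicing changes, and always toward the preceding segment.
Since the segment that changes follows the conditioning segment, the assimilation is progressive.

progressive voicing assimilation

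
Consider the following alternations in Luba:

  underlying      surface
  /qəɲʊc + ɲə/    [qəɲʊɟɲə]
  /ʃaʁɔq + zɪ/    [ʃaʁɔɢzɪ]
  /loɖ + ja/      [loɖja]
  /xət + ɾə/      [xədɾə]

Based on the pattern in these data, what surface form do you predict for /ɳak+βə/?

[ɳagβə]

The data show regressive voicing assimilation: /c/ → [ɟ] before /ɲ/; /q/ → [ɢ] before /z/; /t/ → [d] before /ɾ/. In each pair only voicing changes, matching the following consonant, while place and manner stay constant.
No alternation appears in [loɖja]: there the adjacent consonants already agree in voicing (/ɖ/ and /j/ are both voiced), so this form is consistent with the same rule.
/k/ is a voiceless velar stop. The following trigger /β/ is voiced, so /k/ must become voiced as well.
A voiced velar stop is [g], so the surface segment is [g].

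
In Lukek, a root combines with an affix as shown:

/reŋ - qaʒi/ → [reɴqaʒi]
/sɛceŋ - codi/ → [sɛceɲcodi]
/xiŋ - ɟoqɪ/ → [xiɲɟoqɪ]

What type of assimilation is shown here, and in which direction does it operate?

regressive place assimilation

Underlying /ŋ/ is realised as [ɴ] next to /q/; /q/ itself does not change.
The change velar → uvular matches the place of the following /q/, identifying this as place assimilation.
Manner and voice are unchanged, so the assimilation is partial, not total.
Checking the remaining alternations: /ŋ/ → [ɲ] before /c/ (velar → palatal, matching palatal); /ŋ/ → [ɲ] before /ɟ/ (velar → palatal, matching palatal) — only place changes, and always toward the following segment.
Since the segment that changes precedes the conditioning segment, the assimilation is regressive.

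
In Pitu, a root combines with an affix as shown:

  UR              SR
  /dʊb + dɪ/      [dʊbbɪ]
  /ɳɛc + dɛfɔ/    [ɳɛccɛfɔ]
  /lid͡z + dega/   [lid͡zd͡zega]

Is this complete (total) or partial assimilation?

total assimilation

The segment that alternates is /d/, which surfaces as [c] when adjacent to /c/.
The output [c] is identical to the trigger /c/ — every feature (place, manner, voicing) has been copied — so this is total assimilation.
The remaining alternations confirm this: /d/ → [b] after /b/; /d/ → [d͡z] after /d͡z/ — in each case the output is a copy of the preceding consonant.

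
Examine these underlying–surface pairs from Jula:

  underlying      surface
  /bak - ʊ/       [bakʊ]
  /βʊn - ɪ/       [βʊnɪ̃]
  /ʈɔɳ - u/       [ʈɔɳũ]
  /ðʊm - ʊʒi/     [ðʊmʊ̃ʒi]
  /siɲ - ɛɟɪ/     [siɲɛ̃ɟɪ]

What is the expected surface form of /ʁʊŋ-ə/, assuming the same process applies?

[ʁʊŋə̃]

The data show progressive nasality assimilation (vowel nasalisation): /ɪ/ → [ɪ̃] after /n/; /u/ → [ũ] after /ɳ/; /ʊ/ → [ʊ̃] after /m/; /ɛ/ → [ɛ̃] after /ɲ/ — a vowel is nasalised by an immediately preceding nasal consonant.
No change occurs in [bakʊ] because the vowel at the boundary is adjacent to an oral consonant, not a nasal (/ʊ/ next to /k/).
The vowel /ə/ is adjacent to the preceding nasal /ŋ/, so it acquires [+nasal] and surfaces as [ə̃].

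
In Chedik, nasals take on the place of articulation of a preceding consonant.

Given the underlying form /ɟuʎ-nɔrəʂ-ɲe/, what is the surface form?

/n/ is a voiced alveolar nasal. The preceding trigger /ʎ/ is palatal, so /n/ must become palatal as well.
The voiced palatal nasal is [ɲ], so /n/ → [ɲ].
At the second juncture, /ɲ/ likewise becomes [ɳ] adjacent to /ʂ/.

[ɟuʎɲɔrəʂɳe]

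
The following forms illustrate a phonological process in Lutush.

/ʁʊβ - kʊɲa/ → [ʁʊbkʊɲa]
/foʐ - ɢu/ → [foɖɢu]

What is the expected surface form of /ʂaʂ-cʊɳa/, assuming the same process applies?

[ʂaʈcʊɳa]

The data show regressive manner assimilation: /β/ → [b] before /k/; /ʐ/ → [ɖ] before /ɢ/. In each pair only manner changes, matching the following consonant, while place and voice stay constant.
/ʂ/ is a voiceless retroflex fricative. The following trigger /c/ is a stop, so /ʂ/ must become a stop as well.
A voiceless retroflex stop is [ʈ], so the surface segment is [ʈ].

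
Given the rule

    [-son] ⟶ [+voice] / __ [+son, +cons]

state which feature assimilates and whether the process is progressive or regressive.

regressive voicing assimilation

The target ([-son], obstruents) acquires [+voice] next to a sonorant consonant ([+son, +cons]) — it takes on the voicing of its neighbour, so the feature that spreads is voicing.
The conditioning segment sits to the right of the focus bar, meaning the trigger follows the segment that changes — regressive assimilation.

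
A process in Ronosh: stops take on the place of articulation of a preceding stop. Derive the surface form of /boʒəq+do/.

[boʒəqɢo]

The rule targets /d/ (voiced alveolar stop), which sits after the trigger /q/ (uvular).
A voiced uvular stop is [ɢ], so the surface segment is [ɢ].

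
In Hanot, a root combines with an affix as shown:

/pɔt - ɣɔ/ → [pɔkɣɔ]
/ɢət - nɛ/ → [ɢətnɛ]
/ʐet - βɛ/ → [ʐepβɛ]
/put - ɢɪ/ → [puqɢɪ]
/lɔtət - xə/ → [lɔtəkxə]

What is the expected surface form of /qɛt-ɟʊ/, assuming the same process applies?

[qɛcɟʊ]

The data show regressive place assimilation: /t/ → [k] before /ɣ/; /t/ → [p] before /β/; /t/ → [q] before /ɢ/; /t/ → [k] before /x/. In each pair only place changes, matching the following consonant, while manner and voice stay constant.
No alternation appears in [ɢətnɛ]: there the adjacent consonants already agree in place (/t/ and /n/ are both alveolar), so this form is consistent with the same rule.
The rule targets /t/ (voiceless alveolar stop), which sits before the trigger /ɟ/ (palatal).
The voiceless palatal stop is [c], so /t/ → [c].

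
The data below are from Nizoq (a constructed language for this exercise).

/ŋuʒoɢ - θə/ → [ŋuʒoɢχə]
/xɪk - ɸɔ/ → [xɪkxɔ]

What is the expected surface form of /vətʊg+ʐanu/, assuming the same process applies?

[vətʊgɣanu]

The data show progressive place assimilation: /θ/ → [χ] after /ɢ/; /ɸ/ → [x] after /k/. In each pair only place changes, matching the preceding consonant, while manner and voice stay constant.
The rule targets /ʐ/ (voiced retroflex fricative), which sits after the trigger /g/ (velar).
A voiced velar fricative is [ɣ], so the surface segment is [ɣ].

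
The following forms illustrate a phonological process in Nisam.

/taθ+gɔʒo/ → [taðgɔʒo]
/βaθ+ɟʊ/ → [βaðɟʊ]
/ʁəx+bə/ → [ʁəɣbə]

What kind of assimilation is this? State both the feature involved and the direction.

Comparing underlying and surface forms, /θ/ → [ð] is the alternation; the neighbouring /g/ is constant.
/θ/ is voiceless while /g/ is voiced; the output [ð] is voiced, matching the trigger — so the feature that spreads is voicing.
Place and manner are unchanged, so the assimilation is partial, not total.
The other alternating forms pattern the same way: /θ/ → [ð] before /ɟ/ (voiceless → voiced, matching voiced); /x/ → [ɣ] before /b/ (voiceless → voiced, matching voiced) — only voicing changes, and always toward the following segment.
Since the segment that changes precedes the conditioning segment, the assimilation is regressive.

regressive voicing assimilation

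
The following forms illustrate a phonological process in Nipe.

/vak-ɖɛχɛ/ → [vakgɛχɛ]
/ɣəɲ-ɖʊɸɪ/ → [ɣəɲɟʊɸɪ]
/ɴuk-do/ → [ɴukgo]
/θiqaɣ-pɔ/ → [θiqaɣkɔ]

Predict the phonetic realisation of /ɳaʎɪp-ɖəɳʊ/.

[ɳaʎɪpbəɳʊ]

The data show progressive place assimilation: /ɖ/ → [g] after /k/; /ɖ/ → [ɟ] after /ɲ/; /d/ → [g] after /k/; /p/ → [k] after /ɣ/. In each pair only place changes, matching the preceding consonant, while manner and voice stay constant.
The rule targets /ɖ/ (voiced retroflex stop), which sits after the trigger /p/ (bilabial).
Changing only its place to bilabial gives [b] — the voiced bilabial stop.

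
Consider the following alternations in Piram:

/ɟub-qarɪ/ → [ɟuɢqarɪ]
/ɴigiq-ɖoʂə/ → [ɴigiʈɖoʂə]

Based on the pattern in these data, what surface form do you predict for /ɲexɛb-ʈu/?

[ɲexɛɖʈu]

The data show regressive place assimilation: /b/ → [ɢ] before /q/; /q/ → [ʈ] before /ɖ/. In each pair only place changes, matching the following consonant, while manner and voice stay constant.
The rule targets /b/ (voiced bilabial stop), which sits before the trigger /ʈ/ (retroflex).
A voiced retroflex stop is [ɖ], so the surface segment is [ɖ].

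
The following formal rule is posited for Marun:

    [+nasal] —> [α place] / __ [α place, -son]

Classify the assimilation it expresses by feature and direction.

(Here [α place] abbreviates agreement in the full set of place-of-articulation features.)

The shared variable α links the value of the place features (abbreviated [place]) on the target to the same value on the neighbouring segment, so place is the feature that assimilates.
Since the environment is written after the underscore, the trigger follows the target; the direction is regressive.

regressive place assimilation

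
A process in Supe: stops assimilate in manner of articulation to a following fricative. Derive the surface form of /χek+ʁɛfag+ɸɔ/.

/k/ is a voiceless velar stop. The following trigger /ʁ/ is a fricative, so /k/ must become a fricative as well.
The voiceless velar fricative is [x], so /k/ → [x].
The same rule applies at the second boundary: /g/ → [ɣ] next to /ɸ/.

[χexʁɛfaɣɸɔ]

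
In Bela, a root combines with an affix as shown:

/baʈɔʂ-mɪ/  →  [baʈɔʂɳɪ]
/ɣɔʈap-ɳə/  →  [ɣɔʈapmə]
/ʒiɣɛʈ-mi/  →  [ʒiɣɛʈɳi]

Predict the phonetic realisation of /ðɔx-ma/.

The data show progressive place assimilation: /m/ → [ɳ] after /ʂ/; /ɳ/ → [m] after /p/; /m/ → [ɳ] after /ʈ/. In each pair only place changes, matching the preceding consonant, while manner and voice stay constant.
/m/ is a voiced bilabial nasal. The preceding trigger /x/ is velar, so /m/ must become velar as well.
A voiced velar nasal is [ŋ], so the surface segment is [ŋ].

[ðɔxŋa]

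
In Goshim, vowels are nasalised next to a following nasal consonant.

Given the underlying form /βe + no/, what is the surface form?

/e/ sits next to the nasal /n/ and is therefore nasalised to [ẽ].

[βẽno]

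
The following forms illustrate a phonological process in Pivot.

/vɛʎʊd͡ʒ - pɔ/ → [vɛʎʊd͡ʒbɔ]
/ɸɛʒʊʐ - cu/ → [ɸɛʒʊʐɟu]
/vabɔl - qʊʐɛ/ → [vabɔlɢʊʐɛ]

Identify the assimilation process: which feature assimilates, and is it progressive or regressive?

progressive voicing assimilation

The segment that alternates is /p/, which surfaces as [b] when adjacent to /d͡ʒ/.
/p/ is voiceless while /d͡ʒ/ is voiced; the output [b] is voiced, matching the trigger — so the feature that spreads is voicing.
Place and manner are unchanged, so the assimilation is partial, not total.
Checking the remaining alternations: /c/ → [ɟ] after /ʐ/ (voiceless → voiced, matching voiced); /q/ → [ɢ] after /l/ (voiceless → voiced, matching voiced) — only voicing changes, and always toward the preceding segment.
Since the segment that changes follows the conditioning segment, the assimilation is progressive.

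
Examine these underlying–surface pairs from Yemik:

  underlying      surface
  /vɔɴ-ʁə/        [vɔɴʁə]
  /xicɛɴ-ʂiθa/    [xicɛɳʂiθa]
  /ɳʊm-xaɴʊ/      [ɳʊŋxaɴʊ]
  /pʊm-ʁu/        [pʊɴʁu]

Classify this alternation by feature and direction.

The segment that alternates is /ɴ/, which surfaces as [ɳ] when adjacent to /ʂ/.
/ɴ/ is uvular while /ʂ/ is retroflex; the output [ɳ] is retroflex, matching the trigger — so the feature that spreads is place.
Manner and voice are unchanged, so the assimilation is partial, not total.
Checking the remaining alternations: /m/ → [ŋ] before /x/ (bilabial → velar, matching velar); /m/ → [ɴ] before /ʁ/ (bilabial → uvular, matching uvular) — only place changes, and always toward the following segment.
Nothing changes in [vɔɴʁə]: there the adjacent consonants already agree in place (/ɴ/ and /ʁ/ are both uvular), so this form is consistent with the same rule.
Since the segment that changes precedes the conditioning segment, the assimilation is regressive.

regressive place assimilation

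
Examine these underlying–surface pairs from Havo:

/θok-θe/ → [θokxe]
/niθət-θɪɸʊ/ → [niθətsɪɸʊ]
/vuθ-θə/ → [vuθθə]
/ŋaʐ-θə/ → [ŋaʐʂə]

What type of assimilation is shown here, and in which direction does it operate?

Underlying /θ/ is realised as [x] next to /k/; /k/ itself does not change.
/θ/ is dental while /k/ is velar; the output [x] is velar, matching the trigger — so the feature that spreads is place.
Manner and voice are unchanged, so the assimilation is partial, not total.
The other alternating forms pattern the same way: /θ/ → [s] after /t/ (dental → alveolar, matching alveolar); /θ/ → [ʂ] after /ʐ/ (dental → retroflex, matching retroflex) — only place changes, and always toward the preceding segment.
No alternation appears in [vuθθə]: there the adjacent consonants already agree in place (/θ/ and /θ/ are both dental), so this form is consistent with the same rule.
The trigger is the preceding segment, so the direction is progressive (perseverative).

progressive place assimilation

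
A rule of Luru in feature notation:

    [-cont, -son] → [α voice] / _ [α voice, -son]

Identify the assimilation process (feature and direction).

regressive voicing assimilation

The shared variable α links the value of [voice] on the target to the same value on the neighbouring segment, so voicing is the feature that assimilates.
Since the environment is written after the underscore, the trigger follows the target; the direction is regressive.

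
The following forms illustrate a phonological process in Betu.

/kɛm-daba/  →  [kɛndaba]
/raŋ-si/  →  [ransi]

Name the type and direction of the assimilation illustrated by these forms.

Underlying /m/ is realised as [n] next to /d/; /d/ itself does not change.
/m/ is bilabial while /d/ is alveolar; the output [n] is alveolar, matching the trigger — so the feature that spreads is place.
Manner and voice are unchanged, so the assimilation is partial, not total.
Checking the remaining alternation: /ŋ/ → [n] before /s/ (velar → alveolar, matching alveolar) — only place changes, and always toward the following segment.
Since the segment that changes precedes the conditioning segment, the assimilation is regressive.

regressive place assimilation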